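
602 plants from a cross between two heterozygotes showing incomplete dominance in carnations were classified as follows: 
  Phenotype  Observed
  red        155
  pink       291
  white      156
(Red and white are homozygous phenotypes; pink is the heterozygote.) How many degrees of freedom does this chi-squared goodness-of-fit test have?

With incomplete dominance, a heterozygote × heterozygote cross gives a 1:2:1 phenotypic ratio.
A goodness-of-fit test with 3 phenotype classes has df = 3 − 1 = 2.

2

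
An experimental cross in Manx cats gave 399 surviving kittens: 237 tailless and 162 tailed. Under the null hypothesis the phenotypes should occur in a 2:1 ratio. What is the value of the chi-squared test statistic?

9.485

Expected counts for N = 399 under a 2:1 ratio (total parts = 3):
  tailless: 399 × 2/3 = 266
  tailed: 399 × 1/3 = 133
χ² = Σ (O − E)² / E
  tailless: (237 − 266)² / 266 = 3.1617
  tailed: (162 − 133)² / 133 = 6.3233
χ² = 3.1617 + 6.3233 = 9.485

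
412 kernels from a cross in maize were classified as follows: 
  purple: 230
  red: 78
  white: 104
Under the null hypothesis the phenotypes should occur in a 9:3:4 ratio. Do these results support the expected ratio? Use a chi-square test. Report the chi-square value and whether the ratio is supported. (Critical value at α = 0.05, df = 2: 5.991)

Under the 9:3:4 hypothesis (Σ ratio = 16, N = 412):
  purple: 412 × 9/16 = 231.75
  red: 412 × 3/16 = 77.25
  white: 412 × 4/16 = 103
χ² = Σ (O − E)² / E
  purple: (230 − 231.75)² / 231.75 = 0.0132
  red: (78 − 77.25)² / 77.25 = 0.0073
  white: (104 − 103)² / 103 = 0.0097
χ² = 0.0132 + 0.0073 + 0.0097 = 0.0302 ≈ 0.030
Degrees of freedom = 3 − 1 = 2; critical value at α = 0.05 is 5.991.
Since 0.030 < 5.991, we fail to reject the null hypothesis — the data are consistent with the 9:3:4 ratio.

0.030; consistent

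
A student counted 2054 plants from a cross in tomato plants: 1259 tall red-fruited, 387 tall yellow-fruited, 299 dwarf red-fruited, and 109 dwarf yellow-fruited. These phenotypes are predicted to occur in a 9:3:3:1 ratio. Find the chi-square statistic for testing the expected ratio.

The 9:3:3:1 ratio has 16 parts, so with N = 2054 the expected counts are:
  tall red-fruited: 2054 × 9/16 = 1155.375
  tall yellow-fruited: 2054 × 3/16 = 385.125
  dwarf red-fruited: 2054 × 3/16 = 385.125
  dwarf yellow-fruited: 2054 × 1/16 = 128.375
χ² = Σ (O − E)² / E
  tall red-fruited: (1259 − 1155.375)² / 1155.375 = 9.2941
  tall yellow-fruited: (387 − 385.125)² / 385.125 = 0.0091
  dwarf red-fruited: (299 − 385.125)² / 385.125 = 19.2600
  dwarf yellow-fruited: (109 − 128.375)² / 128.375 = 2.9242
χ² = 9.2941 + 0.0091 + 19.2600 + 2.9242 = 31.4874 ≈ 31.487

31.487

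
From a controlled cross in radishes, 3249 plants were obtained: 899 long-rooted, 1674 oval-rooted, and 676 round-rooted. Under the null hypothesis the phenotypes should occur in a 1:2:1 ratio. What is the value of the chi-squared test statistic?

33.629

The 1:2:1 ratio has 4 parts, so with N = 3249 the expected counts are:
  long-rooted: 3249 × 1/4 = 812.25
  oval-rooted: 3249 × 2/4 = 1624.5
  round-rooted: 3249 × 1/4 = 812.25
χ² = Σ (O − E)² / E
  long-rooted: (899 − 812.25)² / 812.25 = 9.2651
  oval-rooted: (1674 − 1624.5)² / 1624.5 = 1.5083
  round-rooted: (676 − 812.25)² / 812.25 = 22.8551
χ² = 9.2651 + 1.5083 + 22.8551 = 33.6285 ≈ 33.629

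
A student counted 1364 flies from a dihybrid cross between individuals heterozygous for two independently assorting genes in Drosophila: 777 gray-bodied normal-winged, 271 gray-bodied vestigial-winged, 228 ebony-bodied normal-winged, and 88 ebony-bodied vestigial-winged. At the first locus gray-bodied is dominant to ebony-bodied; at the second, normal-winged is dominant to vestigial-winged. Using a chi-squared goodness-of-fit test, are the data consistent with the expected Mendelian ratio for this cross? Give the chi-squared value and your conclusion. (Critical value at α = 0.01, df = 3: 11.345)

4.133; consistent

A dihybrid F₂ with independent assortment and complete dominance at both loci gives a 9:3:3:1 phenotypic ratio.
Under the 9:3:3:1 hypothesis (Σ ratio = 16, N = 1364):
  gray-bodied normal-winged: 1364 × 9/16 = 767.25
  gray-bodied vestigial-winged: 1364 × 3/16 = 255.75
  ebony-bodied normal-winged: 1364 × 3/16 = 255.75
  ebony-bodied vestigial-winged: 1364 × 1/16 = 85.25
χ² = Σ (O − E)² / E
  gray-bodied normal-winged: (777 − 767.25)² / 767.25 = 0.1239
  gray-bodied vestigial-winged: (271 − 255.75)² / 255.75 = 0.9093
  ebony-bodied normal-winged: (228 − 255.75)² / 255.75 = 3.0110
  ebony-bodied vestigial-winged: (88 − 85.25)² / 85.25 = 0.0887
χ² = 0.1239 + 0.9093 + 3.0110 + 0.0887 = 4.1329 ≈ 4.133
Degrees of freedom = 4 − 1 = 3; critical value at α = 0.01 is 11.345.
Since 4.133 < 11.345, we fail to reject the null hypothesis — the data are consistent with the 9:3:3:1 ratio.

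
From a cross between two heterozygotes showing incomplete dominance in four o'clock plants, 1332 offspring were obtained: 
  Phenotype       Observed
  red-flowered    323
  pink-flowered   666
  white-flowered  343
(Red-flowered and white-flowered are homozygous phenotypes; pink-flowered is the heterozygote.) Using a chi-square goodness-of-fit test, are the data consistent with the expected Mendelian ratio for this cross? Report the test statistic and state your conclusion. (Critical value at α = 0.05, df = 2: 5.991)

With incomplete dominance, a heterozygote × heterozygote cross gives a 1:2:1 phenotypic ratio.
Expected counts for N = 1332 under a 1:2:1 ratio (total parts = 4):
  red-flowered: 1332 × 1/4 = 333
  pink-flowered: 1332 × 2/4 = 666
  white-flowered: 1332 × 1/4 = 333
χ² = Σ (O − E)² / E
  red-flowered: (323 − 333)² / 333 = 0.3003
  pink-flowered: (666 − 666)² / 666 = 0.0000
  white-flowered: (343 − 333)² / 333 = 0.3003
χ² = 0.3003 + 0.0000 + 0.3003 = 0.6006 ≈ 0.601
Degrees of freedom = 3 − 1 = 2; critical value at α = 0.05 is 5.991.
Since 0.601 < 5.991, we fail to reject the null hypothesis — the data are consistent with the 1:2:1 ratio.

0.601; consistent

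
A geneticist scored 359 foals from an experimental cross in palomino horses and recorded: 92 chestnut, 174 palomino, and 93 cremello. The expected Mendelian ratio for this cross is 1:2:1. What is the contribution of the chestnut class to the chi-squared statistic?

0.056

The 1:2:1 ratio has 4 parts, so with N = 359 the expected counts are:
  chestnut: 359 × 1/4 = 89.75
  palomino: 359 × 2/4 = 179.5
  cremello: 359 × 1/4 = 89.75
Contribution of chestnut: (92 − 89.75)² / 89.75 = 0.0564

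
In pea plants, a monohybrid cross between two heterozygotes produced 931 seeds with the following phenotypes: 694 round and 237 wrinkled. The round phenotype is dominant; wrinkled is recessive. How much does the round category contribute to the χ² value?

For a monohybrid cross between heterozygotes with complete dominance, the expected phenotypic ratio is 3:1.
Expected counts for N = 931 under a 3:1 ratio (total parts = 4):
  round: 931 × 3/4 = 698.25
  wrinkled: 931 × 1/4 = 232.75
Contribution of round: (694 − 698.25)² / 698.25 = 0.0259

0.026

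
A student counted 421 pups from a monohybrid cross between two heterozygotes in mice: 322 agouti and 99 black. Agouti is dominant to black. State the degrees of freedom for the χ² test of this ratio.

For a monohybrid cross between heterozygotes with complete dominance, the expected phenotypic ratio is 3:1.
A goodness-of-fit test with 2 phenotype classes has df = 2 − 1 = 1.

1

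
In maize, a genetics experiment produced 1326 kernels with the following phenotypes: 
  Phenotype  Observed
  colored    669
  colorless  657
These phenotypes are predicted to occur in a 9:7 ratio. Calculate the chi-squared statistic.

Under the 9:7 hypothesis (Σ ratio = 16, N = 1326):
  colored: 1326 × 9/16 = 745.875
  colorless: 1326 × 7/16 = 580.125
χ² = Σ (O − E)² / E
  colored: (669 − 745.875)² / 745.875 = 7.9233
  colorless: (657 − 580.125)² / 580.125 = 10.1871
χ² = 7.9233 + 10.1871 = 18.1104 ≈ 18.110

18.110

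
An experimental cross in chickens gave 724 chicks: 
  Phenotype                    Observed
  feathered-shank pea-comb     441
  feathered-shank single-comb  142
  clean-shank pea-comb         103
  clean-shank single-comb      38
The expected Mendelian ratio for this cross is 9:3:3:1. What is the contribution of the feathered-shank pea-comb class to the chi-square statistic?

Expected counts for N = 724 under a 9:3:3:1 ratio (total parts = 16):
  feathered-shank pea-comb: 724 × 9/16 = 407.25
  feathered-shank single-comb: 724 × 3/16 = 135.75
  clean-shank pea-comb: 724 × 3/16 = 135.75
  clean-shank single-comb: 724 × 1/16 = 45.25
Contribution of feathered-shank pea-comb: (441 − 407.25)² / 407.25 = 2.7970

2.797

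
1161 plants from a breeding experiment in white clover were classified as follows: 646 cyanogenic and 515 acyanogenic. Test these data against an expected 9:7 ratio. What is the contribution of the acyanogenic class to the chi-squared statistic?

0.098

Under the 9:7 hypothesis (Σ ratio = 16, N = 1161):
  cyanogenic: 1161 × 9/16 = 653.0625
  acyanogenic: 1161 × 7/16 = 507.9375
Contribution of acyanogenic: (515 − 507.9375)² / 507.9375 = 0.0982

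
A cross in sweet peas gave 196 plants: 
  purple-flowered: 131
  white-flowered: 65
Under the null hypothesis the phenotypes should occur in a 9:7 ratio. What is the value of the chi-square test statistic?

Expected counts for N = 196 under a 9:7 ratio (total parts = 16):
  purple-flowered: 196 × 9/16 = 110.25
  white-flowered: 196 × 7/16 = 85.75
χ² = Σ (O − E)² / E
  purple-flowered: (131 − 110.25)² / 110.25 = 3.9053
  white-flowered: (65 − 85.75)² / 85.75 = 5.0211
χ² = 3.9053 + 5.0211 = 8.9264 ≈ 8.926

8.926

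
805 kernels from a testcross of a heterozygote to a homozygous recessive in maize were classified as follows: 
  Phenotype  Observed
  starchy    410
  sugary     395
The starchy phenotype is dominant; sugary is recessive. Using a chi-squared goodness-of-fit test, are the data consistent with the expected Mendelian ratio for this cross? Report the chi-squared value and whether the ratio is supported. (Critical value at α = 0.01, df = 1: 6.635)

A testcross of a heterozygote (Aa × aa) gives a 1:1 phenotypic ratio.
Expected counts for N = 805 under a 1:1 ratio (total parts = 2):
  starchy: 805 × 1/2 = 402.5
  sugary: 805 × 1/2 = 402.5
χ² = Σ (O − E)² / E
  starchy: (410 − 402.5)² / 402.5 = 0.1398
  sugary: (395 − 402.5)² / 402.5 = 0.1398
χ² = 0.1398 + 0.1398 = 0.2796 ≈ 0.280
Degrees of freedom = 2 − 1 = 1; critical value at α = 0.01 is 6.635.
Since 0.280 < 6.635, we fail to reject the null hypothesis — the data are consistent with the 1:1 ratio.

0.280; consistent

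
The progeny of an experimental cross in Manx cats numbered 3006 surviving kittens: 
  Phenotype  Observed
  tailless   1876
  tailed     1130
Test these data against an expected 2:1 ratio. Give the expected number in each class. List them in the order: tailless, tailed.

2004, 1002

The 2:1 ratio has 3 parts, so with N = 3006 the expected counts are:
  tailless: 3006 × 2/3 = 2004
  tailed: 3006 × 1/3 = 1002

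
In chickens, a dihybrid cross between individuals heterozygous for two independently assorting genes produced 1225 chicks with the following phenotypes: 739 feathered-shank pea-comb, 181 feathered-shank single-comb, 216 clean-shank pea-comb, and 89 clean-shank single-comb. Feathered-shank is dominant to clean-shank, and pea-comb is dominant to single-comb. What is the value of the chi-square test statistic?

A dihybrid F₂ with independent assortment and complete dominance at both loci gives a 9:3:3:1 phenotypic ratio.
The 9:3:3:1 ratio has 16 parts, so with N = 1225 the expected counts are:
  feathered-shank pea-comb: 1225 × 9/16 = 689.0625
  feathered-shank single-comb: 1225 × 3/16 = 229.6875
  clean-shank pea-comb: 1225 × 3/16 = 229.6875
  clean-shank single-comb: 1225 × 1/16 = 76.5625
χ² = Σ (O − E)² / E
  feathered-shank pea-comb: (739 − 689.0625)² / 689.0625 = 3.6191
  feathered-shank single-comb: (181 − 229.6875)² / 229.6875 = 10.3204
  clean-shank pea-comb: (216 − 229.6875)² / 229.6875 = 0.8157
  clean-shank single-comb: (89 − 76.5625)² / 76.5625 = 2.0205
χ² = 3.6191 + 10.3204 + 0.8157 + 2.0205 = 16.7757 ≈ 16.776

16.776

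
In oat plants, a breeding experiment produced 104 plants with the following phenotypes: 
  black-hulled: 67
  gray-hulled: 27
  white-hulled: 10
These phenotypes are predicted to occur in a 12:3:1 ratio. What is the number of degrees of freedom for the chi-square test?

2

A goodness-of-fit test with 3 phenotype classes has df = 3 − 1 = 2.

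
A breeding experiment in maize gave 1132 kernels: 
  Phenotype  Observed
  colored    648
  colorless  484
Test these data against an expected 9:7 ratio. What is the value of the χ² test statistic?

The 9:7 ratio has 16 parts, so with N = 1132 the expected counts are:
  colored: 1132 × 9/16 = 636.75
  colorless: 1132 × 7/16 = 495.25
χ² = Σ (O − E)² / E
  colored: (648 − 636.75)² / 636.75 = 0.1988
  colorless: (484 − 495.25)² / 495.25 = 0.2556
χ² = 0.1988 + 0.2556 = 0.4544 ≈ 0.454

0.454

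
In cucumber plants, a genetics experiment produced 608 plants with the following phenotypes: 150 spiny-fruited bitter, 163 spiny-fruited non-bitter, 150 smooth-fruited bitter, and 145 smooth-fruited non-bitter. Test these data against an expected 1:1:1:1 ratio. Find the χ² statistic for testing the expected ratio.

Under the 1:1:1:1 hypothesis (Σ ratio = 4, N = 608):
  spiny-fruited bitter: 608 × 1/4 = 152
  spiny-fruited non-bitter: 608 × 1/4 = 152
  smooth-fruited bitter: 608 × 1/4 = 152
  smooth-fruited non-bitter: 608 × 1/4 = 152
χ² = Σ (O − E)² / E
  spiny-fruited bitter: (150 − 152)² / 152 = 0.0263
  spiny-fruited non-bitter: (163 − 152)² / 152 = 0.7961
  smooth-fruited bitter: (150 − 152)² / 152 = 0.0263
  smooth-fruited non-bitter: (145 − 152)² / 152 = 0.3224
χ² = 0.0263 + 0.7961 + 0.0263 + 0.3224 = 1.1711 ≈ 1.171

1.171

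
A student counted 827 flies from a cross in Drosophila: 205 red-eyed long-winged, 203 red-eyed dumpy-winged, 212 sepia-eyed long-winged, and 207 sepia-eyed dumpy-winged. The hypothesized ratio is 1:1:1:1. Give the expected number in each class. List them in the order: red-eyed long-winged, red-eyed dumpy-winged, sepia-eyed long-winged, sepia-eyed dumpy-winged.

Expected counts for N = 827 under a 1:1:1:1 ratio (total parts = 4):
  red-eyed long-winged: 827 × 1/4 = 206.75
  red-eyed dumpy-winged: 827 × 1/4 = 206.75
  sepia-eyed long-winged: 827 × 1/4 = 206.75
  sepia-eyed dumpy-winged: 827 × 1/4 = 206.75

206.75, 206.75, 206.75, 206.75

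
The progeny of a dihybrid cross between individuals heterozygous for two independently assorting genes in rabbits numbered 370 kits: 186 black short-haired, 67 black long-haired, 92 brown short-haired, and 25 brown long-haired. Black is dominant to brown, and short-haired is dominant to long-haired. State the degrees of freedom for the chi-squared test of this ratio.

A dihybrid F₂ with independent assortment and complete dominance at both loci gives a 9:3:3:1 phenotypic ratio.
A goodness-of-fit test with 4 phenotype classes has df = 4 − 1 = 3.

3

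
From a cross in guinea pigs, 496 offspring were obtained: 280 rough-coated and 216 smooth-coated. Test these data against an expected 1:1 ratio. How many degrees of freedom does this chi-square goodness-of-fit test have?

A goodness-of-fit test with 2 phenotype classes has df = 2 − 1 = 1.

1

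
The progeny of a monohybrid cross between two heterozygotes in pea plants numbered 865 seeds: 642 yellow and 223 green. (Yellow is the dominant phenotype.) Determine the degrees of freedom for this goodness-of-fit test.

1

For a monohybrid cross between heterozygotes with complete dominance, the expected phenotypic ratio is 3:1.
A goodness-of-fit test with 2 phenotype classes has df = 2 − 1 = 1.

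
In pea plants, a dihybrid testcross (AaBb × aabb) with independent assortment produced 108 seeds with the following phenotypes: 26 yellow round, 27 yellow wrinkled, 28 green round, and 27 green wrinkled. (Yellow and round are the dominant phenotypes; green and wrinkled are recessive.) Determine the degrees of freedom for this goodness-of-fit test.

A dihybrid testcross with independent assortment gives a 1:1:1:1 ratio.
A goodness-of-fit test with 4 phenotype classes has df = 4 − 1 = 3.

3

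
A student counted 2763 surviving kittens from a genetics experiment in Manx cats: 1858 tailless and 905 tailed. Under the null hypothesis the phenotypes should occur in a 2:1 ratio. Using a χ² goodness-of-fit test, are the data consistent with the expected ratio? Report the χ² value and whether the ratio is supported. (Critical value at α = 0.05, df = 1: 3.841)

Expected counts for N = 2763 under a 2:1 ratio (total parts = 3):
  tailless: 2763 × 2/3 = 1842
  tailed: 2763 × 1/3 = 921
χ² = Σ (O − E)² / E
  tailless: (1858 − 1842)² / 1842 = 0.1390
  tailed: (905 − 921)² / 921 = 0.2780
χ² = 0.1390 + 0.2780 = 0.417
Degrees of freedom = 2 − 1 = 1; critical value at α = 0.05 is 3.841.
Since 0.417 < 3.841, we fail to reject the null hypothesis — the data are consistent with the 2:1 ratio.

0.417; consistent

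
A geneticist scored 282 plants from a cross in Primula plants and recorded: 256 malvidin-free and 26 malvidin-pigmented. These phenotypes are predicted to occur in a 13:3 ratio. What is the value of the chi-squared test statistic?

Under the 13:3 hypothesis (Σ ratio = 16, N = 282):
  malvidin-free: 282 × 13/16 = 229.125
  malvidin-pigmented: 282 × 3/16 = 52.875
χ² = Σ (O − E)² / E
  malvidin-free: (256 − 229.125)² / 229.125 = 3.1523
  malvidin-pigmented: (26 − 52.875)² / 52.875 = 13.6599
χ² = 3.1523 + 13.6599 = 16.8122 ≈ 16.812

16.812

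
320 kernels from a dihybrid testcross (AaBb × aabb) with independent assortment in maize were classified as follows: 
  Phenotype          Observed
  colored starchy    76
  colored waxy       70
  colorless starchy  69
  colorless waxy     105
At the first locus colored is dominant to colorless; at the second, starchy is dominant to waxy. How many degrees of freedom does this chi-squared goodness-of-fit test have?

A dihybrid testcross with independent assortment gives a 1:1:1:1 ratio.
A goodness-of-fit test with 4 phenotype classes has df = 4 − 1 = 3.

3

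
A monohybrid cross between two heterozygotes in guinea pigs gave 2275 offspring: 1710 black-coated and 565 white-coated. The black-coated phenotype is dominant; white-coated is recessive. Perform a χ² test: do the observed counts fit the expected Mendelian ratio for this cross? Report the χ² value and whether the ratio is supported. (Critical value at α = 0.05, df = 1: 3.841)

0.033; consistent

For a monohybrid cross between heterozygotes with complete dominance, the expected phenotypic ratio is 3:1.
Total ratio parts = 4. Expected numbers out of 2275:
  black-coated: 2275 × 3/4 = 1706.25
  white-coated: 2275 × 1/4 = 568.75
χ² = Σ (O − E)² / E
  black-coated: (1710 − 1706.25)² / 1706.25 = 0.0082
  white-coated: (565 − 568.75)² / 568.75 = 0.0247
χ² = 0.0082 + 0.0247 = 0.0329 ≈ 0.033
Degrees of freedom = 2 − 1 = 1; critical value at α = 0.05 is 3.841.
Since 0.033 < 3.841, we fail to reject the null hypothesis — the data are consistent with the 3:1 ratio.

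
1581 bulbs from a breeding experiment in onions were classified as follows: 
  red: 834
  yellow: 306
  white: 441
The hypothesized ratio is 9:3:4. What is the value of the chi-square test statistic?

The 9:3:4 ratio has 16 parts, so with N = 1581 the expected counts are:
  red: 1581 × 9/16 = 889.3125
  yellow: 1581 × 3/16 = 296.4375
  white: 1581 × 4/16 = 395.25
χ² = Σ (O − E)² / E
  red: (834 − 889.3125)² / 889.3125 = 3.4403
  yellow: (306 − 296.4375)² / 296.4375 = 0.3085
  white: (441 − 395.25)² / 395.25 = 5.2955
χ² = 3.4403 + 0.3085 + 5.2955 = 9.0443 ≈ 9.044

9.044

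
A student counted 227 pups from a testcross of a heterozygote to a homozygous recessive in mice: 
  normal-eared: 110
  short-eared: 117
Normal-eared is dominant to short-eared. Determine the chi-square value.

A testcross of a heterozygote (Aa × aa) gives a 1:1 phenotypic ratio.
Under the 1:1 hypothesis (Σ ratio = 2, N = 227):
  normal-eared: 227 × 1/2 = 113.5
  short-eared: 227 × 1/2 = 113.5
χ² = Σ (O − E)² / E
  normal-eared: (110 − 113.5)² / 113.5 = 0.1079
  short-eared: (117 − 113.5)² / 113.5 = 0.1079
χ² = 0.1079 + 0.1079 = 0.2158 ≈ 0.216

0.216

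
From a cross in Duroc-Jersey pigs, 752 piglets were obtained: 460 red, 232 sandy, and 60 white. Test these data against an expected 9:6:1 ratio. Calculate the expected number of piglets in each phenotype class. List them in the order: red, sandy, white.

423, 282, 47

Expected counts for N = 752 under a 9:6:1 ratio (total parts = 16):
  red: 752 × 9/16 = 423
  sandy: 752 × 6/16 = 282
  white: 752 × 1/16 = 47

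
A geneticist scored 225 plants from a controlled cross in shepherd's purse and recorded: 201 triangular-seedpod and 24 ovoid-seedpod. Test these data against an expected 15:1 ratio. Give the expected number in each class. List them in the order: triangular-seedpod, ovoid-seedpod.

The 15:1 ratio has 16 parts, so with N = 225 the expected counts are:
  triangular-seedpod: 225 × 15/16 = 210.9375
  ovoid-seedpod: 225 × 1/16 = 14.0625

210.9375, 14.0625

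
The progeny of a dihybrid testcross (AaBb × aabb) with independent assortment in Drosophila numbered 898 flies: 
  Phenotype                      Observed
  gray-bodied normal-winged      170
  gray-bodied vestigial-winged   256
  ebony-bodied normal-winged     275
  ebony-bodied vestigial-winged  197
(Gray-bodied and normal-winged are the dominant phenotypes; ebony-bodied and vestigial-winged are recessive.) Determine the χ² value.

32.379

A dihybrid testcross with independent assortment gives a 1:1:1:1 ratio.
The 1:1:1:1 ratio has 4 parts, so with N = 898 the expected counts are:
  gray-bodied normal-winged: 898 × 1/4 = 224.5
  gray-bodied vestigial-winged: 898 × 1/4 = 224.5
  ebony-bodied normal-winged: 898 × 1/4 = 224.5
  ebony-bodied vestigial-winged: 898 × 1/4 = 224.5
χ² = Σ (O − E)² / E
  gray-bodied normal-winged: (170 − 224.5)² / 224.5 = 13.2305
  gray-bodied vestigial-winged: (256 − 224.5)² / 224.5 = 4.4198
  ebony-bodied normal-winged: (275 − 224.5)² / 224.5 = 11.3597
  ebony-bodied vestigial-winged: (197 − 224.5)² / 224.5 = 3.3686
χ² = 13.2305 + 4.4198 + 11.3597 + 3.3686 = 32.3786 ≈ 32.379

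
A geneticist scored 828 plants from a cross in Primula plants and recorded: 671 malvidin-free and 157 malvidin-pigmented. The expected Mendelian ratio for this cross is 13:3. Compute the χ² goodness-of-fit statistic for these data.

0.024

Expected counts for N = 828 under a 13:3 ratio (total parts = 16):
  malvidin-free: 828 × 13/16 = 672.75
  malvidin-pigmented: 828 × 3/16 = 155.25
χ² = Σ (O − E)² / E
  malvidin-free: (671 − 672.75)² / 672.75 = 0.0046
  malvidin-pigmented: (157 − 155.25)² / 155.25 = 0.0197
χ² = 0.0046 + 0.0197 = 0.0243 ≈ 0.024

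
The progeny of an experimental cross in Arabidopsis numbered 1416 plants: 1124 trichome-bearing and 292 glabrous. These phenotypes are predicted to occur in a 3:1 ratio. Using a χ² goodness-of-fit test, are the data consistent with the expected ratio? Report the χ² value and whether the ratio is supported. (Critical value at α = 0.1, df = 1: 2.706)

14.478; not consistent

Total ratio parts = 4. Expected numbers out of 1416:
  trichome-bearing: 1416 × 3/4 = 1062
  glabrous: 1416 × 1/4 = 354
χ² = Σ (O − E)² / E
  trichome-bearing: (1124 − 1062)² / 1062 = 3.6196
  glabrous: (292 − 354)² / 354 = 10.8588
χ² = 3.6196 + 10.8588 = 14.4784 ≈ 14.478
Degrees of freedom = 2 − 1 = 1; critical value at α = 0.1 is 2.706.
Since 14.478 > 2.706, we reject the null hypothesis — the data do not fit the 3:1 ratio.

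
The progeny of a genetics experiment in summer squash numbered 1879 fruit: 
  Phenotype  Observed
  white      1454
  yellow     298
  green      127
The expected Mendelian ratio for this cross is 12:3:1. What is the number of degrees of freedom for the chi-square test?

2

A goodness-of-fit test with 3 phenotype classes has df = 3 − 1 = 2.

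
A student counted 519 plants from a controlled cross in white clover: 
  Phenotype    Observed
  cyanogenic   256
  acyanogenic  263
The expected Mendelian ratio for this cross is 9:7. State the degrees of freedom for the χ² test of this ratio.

1

A goodness-of-fit test with 2 phenotype classes has df = 2 − 1 = 1.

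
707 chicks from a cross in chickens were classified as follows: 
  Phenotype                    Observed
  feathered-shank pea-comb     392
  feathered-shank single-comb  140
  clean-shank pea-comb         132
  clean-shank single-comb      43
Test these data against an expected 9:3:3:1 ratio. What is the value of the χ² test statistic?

The 9:3:3:1 ratio has 16 parts, so with N = 707 the expected counts are:
  feathered-shank pea-comb: 707 × 9/16 = 397.6875
  feathered-shank single-comb: 707 × 3/16 = 132.5625
  clean-shank pea-comb: 707 × 3/16 = 132.5625
  clean-shank single-comb: 707 × 1/16 = 44.1875
χ² = Σ (O − E)² / E
  feathered-shank pea-comb: (392 − 397.6875)² / 397.6875 = 0.0813
  feathered-shank single-comb: (140 − 132.5625)² / 132.5625 = 0.4173
  clean-shank pea-comb: (132 − 132.5625)² / 132.5625 = 0.0024
  clean-shank single-comb: (43 − 44.1875)² / 44.1875 = 0.0319
χ² = 0.0813 + 0.4173 + 0.0024 + 0.0319 = 0.5329 ≈ 0.533

0.533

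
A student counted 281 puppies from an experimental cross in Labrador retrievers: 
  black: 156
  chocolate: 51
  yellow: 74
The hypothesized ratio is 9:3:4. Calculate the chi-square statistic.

The 9:3:4 ratio has 16 parts, so with N = 281 the expected counts are:
  black: 281 × 9/16 = 158.0625
  chocolate: 281 × 3/16 = 52.6875
  yellow: 281 × 4/16 = 70.25
χ² = Σ (O − E)² / E
  black: (156 − 158.0625)² / 158.0625 = 0.0269
  chocolate: (51 − 52.6875)² / 52.6875 = 0.0540
  yellow: (74 − 70.25)² / 70.25 = 0.2002
χ² = 0.0269 + 0.0540 + 0.2002 = 0.2811 ≈ 0.281

0.281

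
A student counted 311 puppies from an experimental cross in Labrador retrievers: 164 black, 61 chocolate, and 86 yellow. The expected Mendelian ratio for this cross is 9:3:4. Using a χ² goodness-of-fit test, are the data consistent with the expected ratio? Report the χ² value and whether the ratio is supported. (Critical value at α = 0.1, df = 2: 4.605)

Expected counts for N = 311 under a 9:3:4 ratio (total parts = 16):
  black: 311 × 9/16 = 174.9375
  chocolate: 311 × 3/16 = 58.3125
  yellow: 311 × 4/16 = 77.75
χ² = Σ (O − E)² / E
  black: (164 − 174.9375)² / 174.9375 = 0.6838
  chocolate: (61 − 58.3125)² / 58.3125 = 0.1239
  yellow: (86 − 77.75)² / 77.75 = 0.8754
χ² = 0.6838 + 0.1239 + 0.8754 = 1.6831 ≈ 1.683
Degrees of freedom = 3 − 1 = 2; critical value at α = 0.1 is 4.605.
Since 1.683 < 4.605, we fail to reject the null hypothesis — the data are consistent with the 9:3:4 ratio.

1.683; consistent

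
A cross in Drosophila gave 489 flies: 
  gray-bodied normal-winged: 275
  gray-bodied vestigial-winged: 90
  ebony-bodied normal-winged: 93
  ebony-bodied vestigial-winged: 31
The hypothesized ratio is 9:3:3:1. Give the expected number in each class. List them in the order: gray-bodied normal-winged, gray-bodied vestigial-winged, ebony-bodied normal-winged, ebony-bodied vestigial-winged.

275.0625, 91.6875, 91.6875, 30.5625

Total ratio parts = 16. Expected numbers out of 489:
  gray-bodied normal-winged: 489 × 9/16 = 275.0625
  gray-bodied vestigial-winged: 489 × 3/16 = 91.6875
  ebony-bodied normal-winged: 489 × 3/16 = 91.6875
  ebony-bodied vestigial-winged: 489 × 1/16 = 30.5625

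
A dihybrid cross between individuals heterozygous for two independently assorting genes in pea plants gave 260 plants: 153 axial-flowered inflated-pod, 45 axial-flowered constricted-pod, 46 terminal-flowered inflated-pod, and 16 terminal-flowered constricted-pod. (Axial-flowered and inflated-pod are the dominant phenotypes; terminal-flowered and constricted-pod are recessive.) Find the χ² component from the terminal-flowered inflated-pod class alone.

A dihybrid F₂ with independent assortment and complete dominance at both loci gives a 9:3:3:1 phenotypic ratio.
Under the 9:3:3:1 hypothesis (Σ ratio = 16, N = 260):
  axial-flowered inflated-pod: 260 × 9/16 = 146.25
  axial-flowered constricted-pod: 260 × 3/16 = 48.75
  terminal-flowered inflated-pod: 260 × 3/16 = 48.75
  terminal-flowered constricted-pod: 260 × 1/16 = 16.25
Contribution of terminal-flowered inflated-pod: (46 − 48.75)² / 48.75 = 0.1551

0.155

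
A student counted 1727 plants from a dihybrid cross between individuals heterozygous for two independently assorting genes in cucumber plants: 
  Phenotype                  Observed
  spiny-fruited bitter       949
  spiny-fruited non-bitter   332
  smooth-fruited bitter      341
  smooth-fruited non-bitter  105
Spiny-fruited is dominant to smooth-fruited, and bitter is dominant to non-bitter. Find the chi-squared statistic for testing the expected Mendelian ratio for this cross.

A dihybrid F₂ with independent assortment and complete dominance at both loci gives a 9:3:3:1 phenotypic ratio.
Expected counts for N = 1727 under a 9:3:3:1 ratio (total parts = 16):
  spiny-fruited bitter: 1727 × 9/16 = 971.4375
  spiny-fruited non-bitter: 1727 × 3/16 = 323.8125
  smooth-fruited bitter: 1727 × 3/16 = 323.8125
  smooth-fruited non-bitter: 1727 × 1/16 = 107.9375
χ² = Σ (O − E)² / E
  spiny-fruited bitter: (949 − 971.4375)² / 971.4375 = 0.5182
  spiny-fruited non-bitter: (332 − 323.8125)² / 323.8125 = 0.2070
  smooth-fruited bitter: (341 − 323.8125)² / 323.8125 = 0.9123
  smooth-fruited non-bitter: (105 − 107.9375)² / 107.9375 = 0.0799
χ² = 0.5182 + 0.2070 + 0.9123 + 0.0799 = 1.7174 ≈ 1.717

1.717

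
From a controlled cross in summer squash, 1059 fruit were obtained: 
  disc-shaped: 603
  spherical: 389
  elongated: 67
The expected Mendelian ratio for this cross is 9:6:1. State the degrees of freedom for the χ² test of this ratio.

2

A goodness-of-fit test with 3 phenotype classes has df = 3 − 1 = 2.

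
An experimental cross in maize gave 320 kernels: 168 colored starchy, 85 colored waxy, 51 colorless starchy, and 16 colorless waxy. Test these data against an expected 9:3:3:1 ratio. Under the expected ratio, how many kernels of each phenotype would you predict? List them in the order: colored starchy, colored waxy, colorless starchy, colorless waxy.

180, 60, 60, 20

The 9:3:3:1 ratio has 16 parts, so with N = 320 the expected counts are:
  colored starchy: 320 × 9/16 = 180
  colored waxy: 320 × 3/16 = 60
  colorless starchy: 320 × 3/16 = 60
  colorless waxy: 320 × 1/16 = 20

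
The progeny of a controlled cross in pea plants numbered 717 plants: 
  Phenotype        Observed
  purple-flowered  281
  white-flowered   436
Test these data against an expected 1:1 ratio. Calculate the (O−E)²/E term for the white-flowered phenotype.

Under the 1:1 hypothesis (Σ ratio = 2, N = 717):
  purple-flowered: 717 × 1/2 = 358.5
  white-flowered: 717 × 1/2 = 358.5
Contribution of white-flowered: (436 − 358.5)² / 358.5 = 16.7538

16.754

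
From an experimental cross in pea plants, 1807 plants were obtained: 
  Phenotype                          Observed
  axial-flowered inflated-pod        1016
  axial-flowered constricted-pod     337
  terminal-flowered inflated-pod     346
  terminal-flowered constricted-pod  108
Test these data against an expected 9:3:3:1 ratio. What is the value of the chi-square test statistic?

Total ratio parts = 16. Expected numbers out of 1807:
  axial-flowered inflated-pod: 1807 × 9/16 = 1016.4375
  axial-flowered constricted-pod: 1807 × 3/16 = 338.8125
  terminal-flowered inflated-pod: 1807 × 3/16 = 338.8125
  terminal-flowered constricted-pod: 1807 × 1/16 = 112.9375
χ² = Σ (O − E)² / E
  axial-flowered inflated-pod: (1016 − 1016.4375)² / 1016.4375 = 0.0002
  axial-flowered constricted-pod: (337 − 338.8125)² / 338.8125 = 0.0097
  terminal-flowered inflated-pod: (346 − 338.8125)² / 338.8125 = 0.1525
  terminal-flowered constricted-pod: (108 − 112.9375)² / 112.9375 = 0.2159
χ² = 0.0002 + 0.0097 + 0.1525 + 0.2159 = 0.3783 ≈ 0.378

0.378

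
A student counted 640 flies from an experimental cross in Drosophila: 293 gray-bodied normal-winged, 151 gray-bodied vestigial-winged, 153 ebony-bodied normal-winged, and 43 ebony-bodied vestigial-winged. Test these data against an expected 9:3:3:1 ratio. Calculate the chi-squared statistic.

Total ratio parts = 16. Expected numbers out of 640:
  gray-bodied normal-winged: 640 × 9/16 = 360
  gray-bodied vestigial-winged: 640 × 3/16 = 120
  ebony-bodied normal-winged: 640 × 3/16 = 120
  ebony-bodied vestigial-winged: 640 × 1/16 = 40
χ² = Σ (O − E)² / E
  gray-bodied normal-winged: (293 − 360)² / 360 = 12.4694
  gray-bodied vestigial-winged: (151 − 120)² / 120 = 8.0083
  ebony-bodied normal-winged: (153 − 120)² / 120 = 9.0750
  ebony-bodied vestigial-winged: (43 − 40)² / 40 = 0.2250
χ² = 12.4694 + 8.0083 + 9.0750 + 0.2250 = 29.7777 ≈ 29.778

29.778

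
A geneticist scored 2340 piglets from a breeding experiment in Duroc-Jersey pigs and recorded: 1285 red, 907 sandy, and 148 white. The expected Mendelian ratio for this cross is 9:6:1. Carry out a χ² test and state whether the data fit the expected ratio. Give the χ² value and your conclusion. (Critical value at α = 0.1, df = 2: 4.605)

1.755; consistent

Total ratio parts = 16. Expected numbers out of 2340:
  red: 2340 × 9/16 = 1316.25
  sandy: 2340 × 6/16 = 877.5
  white: 2340 × 1/16 = 146.25
χ² = Σ (O − E)² / E
  red: (1285 − 1316.25)² / 1316.25 = 0.7419
  sandy: (907 − 877.5)² / 877.5 = 0.9917
  white: (148 − 146.25)² / 146.25 = 0.0209
χ² = 0.7419 + 0.9917 + 0.0209 = 1.7545 ≈ 1.755
Degrees of freedom = 3 − 1 = 2; critical value at α = 0.1 is 4.605.
Since 1.755 < 4.605, we fail to reject the null hypothesis — the data are consistent with the 9:6:1 ratio.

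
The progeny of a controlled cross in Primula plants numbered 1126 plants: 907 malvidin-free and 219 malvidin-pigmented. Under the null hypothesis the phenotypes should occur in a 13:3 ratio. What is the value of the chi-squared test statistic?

0.362

Expected counts for N = 1126 under a 13:3 ratio (total parts = 16):
  malvidin-free: 1126 × 13/16 = 914.875
  malvidin-pigmented: 1126 × 3/16 = 211.125
χ² = Σ (O − E)² / E
  malvidin-free: (907 − 914.875)² / 914.875 = 0.0678
  malvidin-pigmented: (219 − 211.125)² / 211.125 = 0.2937
χ² = 0.0678 + 0.2937 = 0.3615 ≈ 0.362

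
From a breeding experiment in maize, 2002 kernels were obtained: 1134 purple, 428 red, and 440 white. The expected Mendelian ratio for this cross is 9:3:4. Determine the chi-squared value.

14.746

Expected counts for N = 2002 under a 9:3:4 ratio (total parts = 16):
  purple: 2002 × 9/16 = 1126.125
  red: 2002 × 3/16 = 375.375
  white: 2002 × 4/16 = 500.5
χ² = Σ (O − E)² / E
  purple: (1134 − 1126.125)² / 1126.125 = 0.0551
  red: (428 − 375.375)² / 375.375 = 7.3777
  white: (440 − 500.5)² / 500.5 = 7.3132
χ² = 0.0551 + 7.3777 + 7.3132 = 14.746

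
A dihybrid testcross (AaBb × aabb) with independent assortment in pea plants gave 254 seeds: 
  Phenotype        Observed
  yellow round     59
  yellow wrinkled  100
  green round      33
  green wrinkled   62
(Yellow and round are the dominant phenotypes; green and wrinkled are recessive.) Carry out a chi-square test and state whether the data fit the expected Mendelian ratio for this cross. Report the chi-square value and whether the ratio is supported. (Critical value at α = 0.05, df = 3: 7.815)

A dihybrid testcross with independent assortment gives a 1:1:1:1 ratio.
Under the 1:1:1:1 hypothesis (Σ ratio = 4, N = 254):
  yellow round: 254 × 1/4 = 63.5
  yellow wrinkled: 254 × 1/4 = 63.5
  green round: 254 × 1/4 = 63.5
  green wrinkled: 254 × 1/4 = 63.5
χ² = Σ (O − E)² / E
  yellow round: (59 − 63.5)² / 63.5 = 0.3189
  yellow wrinkled: (100 − 63.5)² / 63.5 = 20.9803
  green round: (33 − 63.5)² / 63.5 = 14.6496
  green wrinkled: (62 − 63.5)² / 63.5 = 0.0354
χ² = 0.3189 + 20.9803 + 14.6496 + 0.0354 = 35.9842 ≈ 35.984
Degrees of freedom = 4 − 1 = 3; critical value at α = 0.05 is 7.815.
Since 35.984 > 7.815, we reject the null hypothesis — the data do not fit the 1:1:1:1 ratio.

35.984; not consistent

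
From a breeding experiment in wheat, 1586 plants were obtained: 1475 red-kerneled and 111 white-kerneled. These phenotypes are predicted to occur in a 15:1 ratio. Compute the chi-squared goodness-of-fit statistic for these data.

Total ratio parts = 16. Expected numbers out of 1586:
  red-kerneled: 1586 × 15/16 = 1486.875
  white-kerneled: 1586 × 1/16 = 99.125
χ² = Σ (O − E)² / E
  red-kerneled: (1475 − 1486.875)² / 1486.875 = 0.0948
  white-kerneled: (111 − 99.125)² / 99.125 = 1.4226
χ² = 0.0948 + 1.4226 = 1.5174 ≈ 1.517

1.517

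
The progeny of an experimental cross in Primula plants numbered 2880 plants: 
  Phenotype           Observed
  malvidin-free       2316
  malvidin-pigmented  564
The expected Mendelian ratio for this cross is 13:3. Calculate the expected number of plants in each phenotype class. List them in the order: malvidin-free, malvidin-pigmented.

2340, 540

Total ratio parts = 16. Expected numbers out of 2880:
  malvidin-free: 2880 × 13/16 = 2340
  malvidin-pigmented: 2880 × 3/16 = 540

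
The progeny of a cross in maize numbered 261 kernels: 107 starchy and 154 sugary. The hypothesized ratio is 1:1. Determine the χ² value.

8.464

Under the 1:1 hypothesis (Σ ratio = 2, N = 261):
  starchy: 261 × 1/2 = 130.5
  sugary: 261 × 1/2 = 130.5
χ² = Σ (O − E)² / E
  starchy: (107 − 130.5)² / 130.5 = 4.2318
  sugary: (154 − 130.5)² / 130.5 = 4.2318
χ² = 4.2318 + 4.2318 = 8.4636 ≈ 8.464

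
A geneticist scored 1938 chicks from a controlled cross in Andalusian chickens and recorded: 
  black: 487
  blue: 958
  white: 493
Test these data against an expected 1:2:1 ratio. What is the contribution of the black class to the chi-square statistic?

Under the 1:2:1 hypothesis (Σ ratio = 4, N = 1938):
  black: 1938 × 1/4 = 484.5
  blue: 1938 × 2/4 = 969
  white: 1938 × 1/4 = 484.5
Contribution of black: (487 − 484.5)² / 484.5 = 0.0129

0.013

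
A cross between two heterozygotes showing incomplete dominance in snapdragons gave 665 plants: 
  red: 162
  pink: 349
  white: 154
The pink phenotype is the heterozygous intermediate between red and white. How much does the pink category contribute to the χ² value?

0.819

With incomplete dominance, a heterozygote × heterozygote cross gives a 1:2:1 phenotypic ratio.
Under the 1:2:1 hypothesis (Σ ratio = 4, N = 665):
  red: 665 × 1/4 = 166.25
  pink: 665 × 2/4 = 332.5
  white: 665 × 1/4 = 166.25
Contribution of pink: (349 − 332.5)² / 332.5 = 0.8188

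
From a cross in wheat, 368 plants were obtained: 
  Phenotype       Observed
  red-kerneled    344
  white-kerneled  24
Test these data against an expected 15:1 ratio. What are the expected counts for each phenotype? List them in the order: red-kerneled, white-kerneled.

The 15:1 ratio has 16 parts, so with N = 368 the expected counts are:
  red-kerneled: 368 × 15/16 = 345
  white-kerneled: 368 × 1/16 = 23

345, 23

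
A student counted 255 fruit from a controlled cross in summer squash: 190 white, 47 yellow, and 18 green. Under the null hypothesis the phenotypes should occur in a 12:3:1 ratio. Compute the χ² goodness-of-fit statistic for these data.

0.289

Total ratio parts = 16. Expected numbers out of 255:
  white: 255 × 12/16 = 191.25
  yellow: 255 × 3/16 = 47.8125
  green: 255 × 1/16 = 15.9375
χ² = Σ (O − E)² / E
  white: (190 − 191.25)² / 191.25 = 0.0082
  yellow: (47 − 47.8125)² / 47.8125 = 0.0138
  green: (18 − 15.9375)² / 15.9375 = 0.2669
χ² = 0.0082 + 0.0138 + 0.2669 = 0.2889 ≈ 0.289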